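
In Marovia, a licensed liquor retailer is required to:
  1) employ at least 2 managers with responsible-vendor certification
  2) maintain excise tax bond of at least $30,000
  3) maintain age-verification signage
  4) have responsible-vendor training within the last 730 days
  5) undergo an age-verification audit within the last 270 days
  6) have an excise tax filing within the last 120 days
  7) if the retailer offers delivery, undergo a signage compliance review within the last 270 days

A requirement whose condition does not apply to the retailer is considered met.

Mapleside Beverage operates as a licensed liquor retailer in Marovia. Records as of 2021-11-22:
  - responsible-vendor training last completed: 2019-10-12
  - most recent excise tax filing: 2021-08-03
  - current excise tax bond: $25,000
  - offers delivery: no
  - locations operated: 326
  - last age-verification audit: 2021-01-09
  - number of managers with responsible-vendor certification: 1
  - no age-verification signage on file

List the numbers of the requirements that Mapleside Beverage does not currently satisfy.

1. managers with responsible-vendor certification 1 < 2 → not met
2. excise tax bond $25,000 < $30,000 → not met
3. age-verification signage absent → not met
4. responsible-vendor training 772 days ago vs limit 730 → not met
5. age-verification audit 317 days ago vs limit 270 → not met
6. excise tax filing 111 days ago vs limit 120 → met
7. condition 'offers delivery' does not hold → requirement n/a → met
Not met: 1, 2, 3, 4, 5

1, 2, 3, 4, 5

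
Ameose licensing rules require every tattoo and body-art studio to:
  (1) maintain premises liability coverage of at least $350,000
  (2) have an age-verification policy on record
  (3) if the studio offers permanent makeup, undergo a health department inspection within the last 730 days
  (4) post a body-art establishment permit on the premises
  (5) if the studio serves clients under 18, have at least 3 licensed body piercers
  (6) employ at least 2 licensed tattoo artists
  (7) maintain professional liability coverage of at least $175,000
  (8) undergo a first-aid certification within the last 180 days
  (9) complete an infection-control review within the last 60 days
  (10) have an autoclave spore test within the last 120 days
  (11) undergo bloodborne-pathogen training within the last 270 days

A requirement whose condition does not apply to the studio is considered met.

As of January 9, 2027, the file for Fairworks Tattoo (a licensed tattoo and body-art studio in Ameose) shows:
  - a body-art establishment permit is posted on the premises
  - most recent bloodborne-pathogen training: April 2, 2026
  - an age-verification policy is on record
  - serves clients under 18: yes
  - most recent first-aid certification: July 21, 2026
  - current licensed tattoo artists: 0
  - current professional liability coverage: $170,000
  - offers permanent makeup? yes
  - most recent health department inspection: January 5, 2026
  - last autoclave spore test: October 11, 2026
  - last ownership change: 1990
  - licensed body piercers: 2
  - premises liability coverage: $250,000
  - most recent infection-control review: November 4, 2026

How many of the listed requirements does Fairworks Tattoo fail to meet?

6

1. premises liability coverage $250,000 < $350,000 → not met
2. age-verification policy present → met
3. condition 'offers permanent makeup' holds; health department inspection 369 days ago vs limit 730 → met
4. body-art establishment permit present → met
5. condition 'serves clients under 18' holds; licensed body piercers 2 < 3 → not met
6. licensed tattoo artists 0 < 2 → not met
7. professional liability coverage $170,000 < $175,000 → not met
8. first-aid certification 172 days ago vs limit 180 → met
9. infection-control review 66 days ago vs limit 60 → not met
10. autoclave spore test 90 days ago vs limit 120 → met
11. bloodborne-pathogen training 282 days ago vs limit 270 → not met
Not met: 6 of 11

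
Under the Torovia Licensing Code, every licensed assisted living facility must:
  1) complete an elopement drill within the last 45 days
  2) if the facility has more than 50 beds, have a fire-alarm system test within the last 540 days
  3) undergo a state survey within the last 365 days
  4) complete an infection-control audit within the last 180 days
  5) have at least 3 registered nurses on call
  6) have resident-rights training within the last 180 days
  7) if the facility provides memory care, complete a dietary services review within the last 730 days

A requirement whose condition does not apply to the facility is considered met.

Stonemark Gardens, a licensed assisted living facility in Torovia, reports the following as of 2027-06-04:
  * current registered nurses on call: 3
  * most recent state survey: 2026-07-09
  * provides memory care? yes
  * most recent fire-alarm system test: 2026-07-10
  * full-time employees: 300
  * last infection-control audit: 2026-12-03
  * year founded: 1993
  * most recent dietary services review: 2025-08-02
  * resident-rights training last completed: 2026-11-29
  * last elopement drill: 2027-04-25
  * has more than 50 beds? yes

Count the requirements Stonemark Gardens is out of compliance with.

2

1. elopement drill 40 days ago vs limit 45 → met
2. condition 'has more than 50 beds' holds; fire-alarm system test 329 days ago vs limit 540 → met
3. state survey 330 days ago vs limit 365 → met
4. infection-control audit 183 days ago vs limit 180 → not met
5. registered nurses on call 3 ≥ 3 → met
6. resident-rights training 187 days ago vs limit 180 → not met
7. condition 'provides memory care' holds; dietary services review 671 days ago vs limit 730 → met
Not met: 2 of 7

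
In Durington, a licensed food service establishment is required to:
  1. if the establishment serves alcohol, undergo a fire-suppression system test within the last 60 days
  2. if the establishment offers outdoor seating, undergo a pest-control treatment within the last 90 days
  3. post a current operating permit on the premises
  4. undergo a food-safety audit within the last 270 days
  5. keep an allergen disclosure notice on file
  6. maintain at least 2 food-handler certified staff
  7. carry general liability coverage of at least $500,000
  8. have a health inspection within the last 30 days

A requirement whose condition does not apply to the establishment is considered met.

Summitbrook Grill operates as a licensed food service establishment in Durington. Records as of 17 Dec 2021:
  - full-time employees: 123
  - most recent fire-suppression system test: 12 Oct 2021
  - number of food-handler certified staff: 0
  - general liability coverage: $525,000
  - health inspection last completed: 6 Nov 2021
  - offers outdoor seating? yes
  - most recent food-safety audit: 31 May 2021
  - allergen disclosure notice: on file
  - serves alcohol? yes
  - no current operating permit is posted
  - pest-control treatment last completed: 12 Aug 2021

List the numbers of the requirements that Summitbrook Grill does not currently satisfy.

1, 2, 3, 6, 8

1. condition 'serves alcohol' holds; fire-suppression system test 66 days ago vs limit 60 → not met
2. condition 'offers outdoor seating' holds; pest-control treatment 127 days ago vs limit 90 → not met
3. current operating permit absent → not met
4. food-safety audit 200 days ago vs limit 270 → met
5. allergen disclosure notice present → met
6. food-handler certified staff 0 < 2 → not met
7. general liability coverage $525,000 ≥ $500,000 → met
8. health inspection 41 days ago vs limit 30 → not met
Not met: 1, 2, 3, 6, 8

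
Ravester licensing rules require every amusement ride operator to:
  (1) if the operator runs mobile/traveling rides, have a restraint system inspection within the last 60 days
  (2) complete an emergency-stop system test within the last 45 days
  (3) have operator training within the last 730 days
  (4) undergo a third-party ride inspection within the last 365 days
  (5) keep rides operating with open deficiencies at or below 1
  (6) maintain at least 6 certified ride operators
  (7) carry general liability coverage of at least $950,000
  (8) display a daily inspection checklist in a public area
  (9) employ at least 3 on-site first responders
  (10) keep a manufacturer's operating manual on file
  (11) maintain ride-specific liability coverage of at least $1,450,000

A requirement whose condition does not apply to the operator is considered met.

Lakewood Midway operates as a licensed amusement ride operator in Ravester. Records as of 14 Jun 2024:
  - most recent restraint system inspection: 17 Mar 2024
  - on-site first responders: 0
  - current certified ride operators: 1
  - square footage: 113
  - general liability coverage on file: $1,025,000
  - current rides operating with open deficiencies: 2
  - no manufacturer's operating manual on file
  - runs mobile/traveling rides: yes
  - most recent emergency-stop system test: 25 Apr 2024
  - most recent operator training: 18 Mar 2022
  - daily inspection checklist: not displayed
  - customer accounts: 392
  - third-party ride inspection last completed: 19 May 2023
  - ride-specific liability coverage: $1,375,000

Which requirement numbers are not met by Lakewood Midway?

1, 2, 3, 4, 5, 6, 8, 9, 10, 11

1. condition 'runs mobile/traveling rides' holds; restraint system inspection 89 days ago vs limit 60 → not met
2. emergency-stop system test 50 days ago vs limit 45 → not met
3. operator training 819 days ago vs limit 730 → not met
4. third-party ride inspection 392 days ago vs limit 365 → not met
5. rides operating with open deficiencies 2 > 1 → not met
6. certified ride operators 1 < 6 → not met
7. general liability coverage $1,025,000 ≥ $950,000 → met
8. daily inspection checklist absent → not met
9. on-site first responders 0 < 3 → not met
10. manufacturer's operating manual absent → not met
11. ride-specific liability coverage $1,375,000 < $1,450,000 → not met
Not met: 1, 2, 3, 4, 5, 6, 8, 9, 10, 11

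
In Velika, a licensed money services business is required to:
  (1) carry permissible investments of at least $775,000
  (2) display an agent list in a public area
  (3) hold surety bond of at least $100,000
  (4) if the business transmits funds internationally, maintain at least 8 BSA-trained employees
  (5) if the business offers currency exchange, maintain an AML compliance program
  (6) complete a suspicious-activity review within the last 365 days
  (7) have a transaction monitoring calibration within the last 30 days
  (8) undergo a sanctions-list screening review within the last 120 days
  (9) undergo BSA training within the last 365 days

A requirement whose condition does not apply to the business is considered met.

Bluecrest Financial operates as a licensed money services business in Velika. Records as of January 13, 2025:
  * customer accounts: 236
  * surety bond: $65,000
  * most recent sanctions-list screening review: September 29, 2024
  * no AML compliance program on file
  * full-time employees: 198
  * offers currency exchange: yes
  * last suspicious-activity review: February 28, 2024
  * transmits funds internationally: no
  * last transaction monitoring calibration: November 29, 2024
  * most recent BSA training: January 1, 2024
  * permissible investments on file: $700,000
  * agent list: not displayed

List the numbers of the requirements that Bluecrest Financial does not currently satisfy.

1, 2, 3, 5, 7, 9

1. permissible investments $700,000 < $775,000 → not met
2. agent list absent → not met
3. surety bond $65,000 < $100,000 → not met
4. condition 'transmits funds internationally' does not hold → requirement n/a → met
5. condition 'offers currency exchange' holds; AML compliance program absent → not met
6. suspicious-activity review 320 days ago vs limit 365 → met
7. transaction monitoring calibration 45 days ago vs limit 30 → not met
8. sanctions-list screening review 106 days ago vs limit 120 → met
9. BSA training 378 days ago vs limit 365 → not met
Not met: 1, 2, 3, 5, 7, 9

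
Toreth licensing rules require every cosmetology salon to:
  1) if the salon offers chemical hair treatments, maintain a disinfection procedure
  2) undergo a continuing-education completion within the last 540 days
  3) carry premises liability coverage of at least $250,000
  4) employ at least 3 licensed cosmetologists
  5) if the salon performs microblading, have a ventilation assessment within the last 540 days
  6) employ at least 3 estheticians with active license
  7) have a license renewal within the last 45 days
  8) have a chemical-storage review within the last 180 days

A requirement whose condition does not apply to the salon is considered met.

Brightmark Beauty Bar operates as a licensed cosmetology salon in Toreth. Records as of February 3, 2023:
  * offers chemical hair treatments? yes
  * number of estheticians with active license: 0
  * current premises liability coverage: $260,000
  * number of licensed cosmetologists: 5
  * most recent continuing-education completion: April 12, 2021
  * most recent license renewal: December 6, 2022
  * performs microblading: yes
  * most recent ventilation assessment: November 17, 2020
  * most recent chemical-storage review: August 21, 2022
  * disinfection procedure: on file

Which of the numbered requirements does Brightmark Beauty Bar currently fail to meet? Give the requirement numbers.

1. condition 'offers chemical hair treatments' holds; disinfection procedure present → met
2. continuing-education completion 662 days ago vs limit 540 → not met
3. premises liability coverage $260,000 ≥ $250,000 → met
4. licensed cosmetologists 5 ≥ 3 → met
5. condition 'performs microblading' holds; ventilation assessment 808 days ago vs limit 540 → not met
6. estheticians with active license 0 < 3 → not met
7. license renewal 59 days ago vs limit 45 → not met
8. chemical-storage review 166 days ago vs limit 180 → met
Not met: 2, 5, 6, 7

2, 5, 6, 7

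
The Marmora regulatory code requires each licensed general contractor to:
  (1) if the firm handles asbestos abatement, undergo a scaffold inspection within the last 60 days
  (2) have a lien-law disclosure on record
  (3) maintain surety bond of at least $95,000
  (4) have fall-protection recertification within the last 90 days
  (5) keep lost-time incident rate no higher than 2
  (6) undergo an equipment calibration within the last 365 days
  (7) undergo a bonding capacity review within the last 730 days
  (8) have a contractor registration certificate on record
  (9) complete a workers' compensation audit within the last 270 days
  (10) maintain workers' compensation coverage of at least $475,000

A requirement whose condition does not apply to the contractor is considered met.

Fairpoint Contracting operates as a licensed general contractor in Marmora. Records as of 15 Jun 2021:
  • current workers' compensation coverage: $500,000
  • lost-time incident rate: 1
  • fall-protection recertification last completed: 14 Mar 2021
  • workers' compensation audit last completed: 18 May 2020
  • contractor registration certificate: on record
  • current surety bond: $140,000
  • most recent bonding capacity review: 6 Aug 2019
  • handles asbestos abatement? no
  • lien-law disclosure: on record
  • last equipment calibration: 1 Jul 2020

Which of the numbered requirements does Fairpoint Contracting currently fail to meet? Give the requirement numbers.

4, 9

1. condition 'handles asbestos abatement' does not hold → requirement n/a → met
2. lien-law disclosure present → met
3. surety bond $140,000 ≥ $95,000 → met
4. fall-protection recertification 93 days ago vs limit 90 → not met
5. lost-time incident rate 1 ≤ 2 → met
6. equipment calibration 349 days ago vs limit 365 → met
7. bonding capacity review 679 days ago vs limit 730 → met
8. contractor registration certificate present → met
9. workers' compensation audit 393 days ago vs limit 270 → not met
10. workers' compensation coverage $500,000 ≥ $475,000 → met
Not met: 4, 9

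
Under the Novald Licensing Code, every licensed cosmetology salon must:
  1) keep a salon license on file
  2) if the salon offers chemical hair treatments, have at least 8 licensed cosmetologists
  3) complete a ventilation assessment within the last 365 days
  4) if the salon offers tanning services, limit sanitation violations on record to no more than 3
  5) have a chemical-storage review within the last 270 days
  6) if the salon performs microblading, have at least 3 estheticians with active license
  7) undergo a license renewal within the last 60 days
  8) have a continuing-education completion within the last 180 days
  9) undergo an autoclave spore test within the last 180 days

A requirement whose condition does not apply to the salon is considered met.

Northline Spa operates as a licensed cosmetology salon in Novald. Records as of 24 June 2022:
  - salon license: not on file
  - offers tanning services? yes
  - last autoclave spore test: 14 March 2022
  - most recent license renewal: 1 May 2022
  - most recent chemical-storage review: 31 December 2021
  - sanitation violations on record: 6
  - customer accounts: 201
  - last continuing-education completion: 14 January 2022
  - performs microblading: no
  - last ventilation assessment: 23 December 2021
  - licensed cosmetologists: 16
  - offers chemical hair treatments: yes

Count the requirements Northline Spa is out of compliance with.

2

1. salon license absent → not met
2. condition 'offers chemical hair treatments' holds; licensed cosmetologists 16 ≥ 8 → met
3. ventilation assessment 183 days ago vs limit 365 → met
4. condition 'offers tanning services' holds; sanitation violations on record 6 > 3 → not met
5. chemical-storage review 175 days ago vs limit 270 → met
6. condition 'performs microblading' does not hold → requirement n/a → met
7. license renewal 54 days ago vs limit 60 → met
8. continuing-education completion 161 days ago vs limit 180 → met
9. autoclave spore test 102 days ago vs limit 180 → met
Not met: 2 of 9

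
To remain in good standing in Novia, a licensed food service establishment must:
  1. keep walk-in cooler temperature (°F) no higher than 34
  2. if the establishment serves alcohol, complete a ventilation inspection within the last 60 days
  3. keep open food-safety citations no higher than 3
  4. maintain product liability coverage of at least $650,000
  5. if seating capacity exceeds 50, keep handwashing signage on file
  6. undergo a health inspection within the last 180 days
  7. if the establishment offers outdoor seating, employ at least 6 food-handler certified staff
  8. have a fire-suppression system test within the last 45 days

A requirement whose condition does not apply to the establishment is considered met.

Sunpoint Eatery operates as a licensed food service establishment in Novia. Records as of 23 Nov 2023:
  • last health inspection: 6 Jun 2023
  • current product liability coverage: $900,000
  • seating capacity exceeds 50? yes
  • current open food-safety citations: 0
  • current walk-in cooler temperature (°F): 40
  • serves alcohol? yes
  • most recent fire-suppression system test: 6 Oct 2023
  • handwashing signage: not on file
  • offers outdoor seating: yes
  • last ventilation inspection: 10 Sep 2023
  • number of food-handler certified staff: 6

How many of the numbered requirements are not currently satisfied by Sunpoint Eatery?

4

1. walk-in cooler temperature (°F) 40 > 34 → not met
2. condition 'serves alcohol' holds; ventilation inspection 74 days ago vs limit 60 → not met
3. open food-safety citations 0 ≤ 3 → met
4. product liability coverage $900,000 ≥ $650,000 → met
5. condition 'seating capacity exceeds 50' holds; handwashing signage absent → not met
6. health inspection 170 days ago vs limit 180 → met
7. condition 'offers outdoor seating' holds; food-handler certified staff 6 ≥ 6 → met
8. fire-suppression system test 48 days ago vs limit 45 → not met
Not met: 4 of 8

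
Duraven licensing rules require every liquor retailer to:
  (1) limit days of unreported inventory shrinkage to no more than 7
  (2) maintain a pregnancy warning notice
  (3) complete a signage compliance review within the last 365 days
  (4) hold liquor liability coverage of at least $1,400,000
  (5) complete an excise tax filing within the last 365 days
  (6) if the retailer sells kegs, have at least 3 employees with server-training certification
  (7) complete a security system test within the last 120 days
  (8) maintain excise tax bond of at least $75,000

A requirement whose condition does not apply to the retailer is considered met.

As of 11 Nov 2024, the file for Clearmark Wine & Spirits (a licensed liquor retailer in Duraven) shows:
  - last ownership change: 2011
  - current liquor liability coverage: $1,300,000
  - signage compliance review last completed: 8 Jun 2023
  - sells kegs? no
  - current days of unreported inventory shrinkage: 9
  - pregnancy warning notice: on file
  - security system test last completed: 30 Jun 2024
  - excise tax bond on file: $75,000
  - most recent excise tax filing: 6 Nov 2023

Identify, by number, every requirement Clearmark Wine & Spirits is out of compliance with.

1. days of unreported inventory shrinkage 9 > 7 → not met
2. pregnancy warning notice present → met
3. signage compliance review 522 days ago vs limit 365 → not met
4. liquor liability coverage $1,300,000 < $1,400,000 → not met
5. excise tax filing 371 days ago vs limit 365 → not met
6. condition 'sells kegs' does not hold → requirement n/a → met
7. security system test 134 days ago vs limit 120 → not met
8. excise tax bond $75,000 ≥ $75,000 → met
Not met: 1, 3, 4, 5, 7

1, 3, 4, 5, 7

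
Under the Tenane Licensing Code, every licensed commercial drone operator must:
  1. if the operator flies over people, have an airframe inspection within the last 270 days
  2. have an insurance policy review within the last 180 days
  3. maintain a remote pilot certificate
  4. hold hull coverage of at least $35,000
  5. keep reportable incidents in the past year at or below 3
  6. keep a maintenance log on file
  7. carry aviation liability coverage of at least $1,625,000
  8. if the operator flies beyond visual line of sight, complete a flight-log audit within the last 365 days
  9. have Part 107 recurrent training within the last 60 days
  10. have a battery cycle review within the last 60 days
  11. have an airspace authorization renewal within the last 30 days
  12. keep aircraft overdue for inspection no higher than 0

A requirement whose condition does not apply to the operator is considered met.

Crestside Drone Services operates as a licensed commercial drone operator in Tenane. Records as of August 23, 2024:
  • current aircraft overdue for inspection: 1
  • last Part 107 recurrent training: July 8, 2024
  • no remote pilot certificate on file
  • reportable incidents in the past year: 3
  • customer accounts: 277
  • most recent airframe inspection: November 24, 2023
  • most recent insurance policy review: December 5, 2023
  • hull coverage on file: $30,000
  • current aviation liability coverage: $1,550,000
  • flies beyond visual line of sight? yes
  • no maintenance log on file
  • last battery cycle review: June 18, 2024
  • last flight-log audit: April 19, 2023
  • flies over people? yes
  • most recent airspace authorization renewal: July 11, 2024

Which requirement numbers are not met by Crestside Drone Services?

1, 2, 3, 4, 6, 7, 8, 10, 11, 12

1. condition 'flies over people' holds; airframe inspection 273 days ago vs limit 270 → not met
2. insurance policy review 262 days ago vs limit 180 → not met
3. remote pilot certificate absent → not met
4. hull coverage $30,000 < $35,000 → not met
5. reportable incidents in the past year 3 ≤ 3 → met
6. maintenance log absent → not met
7. aviation liability coverage $1,550,000 < $1,625,000 → not met
8. condition 'flies beyond visual line of sight' holds; flight-log audit 492 days ago vs limit 365 → not met
9. Part 107 recurrent training 46 days ago vs limit 60 → met
10. battery cycle review 66 days ago vs limit 60 → not met
11. airspace authorization renewal 43 days ago vs limit 30 → not met
12. aircraft overdue for inspection 1 > 0 → not met
Not met: 1, 2, 3, 4, 6, 7, 8, 10, 11, 12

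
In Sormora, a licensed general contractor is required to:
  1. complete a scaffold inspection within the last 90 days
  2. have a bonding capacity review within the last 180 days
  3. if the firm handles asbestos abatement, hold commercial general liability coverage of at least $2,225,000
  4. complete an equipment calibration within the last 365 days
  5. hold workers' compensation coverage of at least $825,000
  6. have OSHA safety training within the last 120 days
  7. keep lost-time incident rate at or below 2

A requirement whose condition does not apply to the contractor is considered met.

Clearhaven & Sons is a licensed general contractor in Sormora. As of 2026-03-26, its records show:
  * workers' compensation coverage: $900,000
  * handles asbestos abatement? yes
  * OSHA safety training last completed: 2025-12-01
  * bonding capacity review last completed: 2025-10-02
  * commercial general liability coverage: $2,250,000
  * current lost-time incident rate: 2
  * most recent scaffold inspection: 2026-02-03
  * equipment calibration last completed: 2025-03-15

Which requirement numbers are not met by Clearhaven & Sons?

4

1. scaffold inspection 51 days ago vs limit 90 → met
2. bonding capacity review 175 days ago vs limit 180 → met
3. condition 'handles asbestos abatement' holds; commercial general liability coverage $2,250,000 ≥ $2,225,000 → met
4. equipment calibration 376 days ago vs limit 365 → not met
5. workers' compensation coverage $900,000 ≥ $825,000 → met
6. OSHA safety training 115 days ago vs limit 120 → met
7. lost-time incident rate 2 ≤ 2 → met
Not met: 4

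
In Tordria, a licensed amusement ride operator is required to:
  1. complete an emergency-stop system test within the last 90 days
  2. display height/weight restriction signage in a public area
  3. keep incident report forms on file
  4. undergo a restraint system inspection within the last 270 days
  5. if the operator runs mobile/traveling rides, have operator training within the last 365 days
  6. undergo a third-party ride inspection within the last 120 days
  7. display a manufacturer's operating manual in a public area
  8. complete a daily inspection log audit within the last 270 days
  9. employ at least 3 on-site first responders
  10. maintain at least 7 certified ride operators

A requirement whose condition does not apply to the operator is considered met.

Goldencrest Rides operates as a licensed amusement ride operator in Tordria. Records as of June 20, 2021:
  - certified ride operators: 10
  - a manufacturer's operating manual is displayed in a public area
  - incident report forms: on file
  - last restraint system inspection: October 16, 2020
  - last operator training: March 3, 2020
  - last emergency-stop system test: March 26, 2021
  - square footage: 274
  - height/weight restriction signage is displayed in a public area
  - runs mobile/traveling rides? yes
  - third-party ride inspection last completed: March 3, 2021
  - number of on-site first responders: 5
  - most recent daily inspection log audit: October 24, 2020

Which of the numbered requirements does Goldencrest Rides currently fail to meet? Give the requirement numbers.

1. emergency-stop system test 86 days ago vs limit 90 → met
2. height/weight restriction signage present → met
3. incident report forms present → met
4. restraint system inspection 247 days ago vs limit 270 → met
5. condition 'runs mobile/traveling rides' holds; operator training 474 days ago vs limit 365 → not met
6. third-party ride inspection 109 days ago vs limit 120 → met
7. manufacturer's operating manual present → met
8. daily inspection log audit 239 days ago vs limit 270 → met
9. on-site first responders 5 ≥ 3 → met
10. certified ride operators 10 ≥ 7 → met
Not met: 5

5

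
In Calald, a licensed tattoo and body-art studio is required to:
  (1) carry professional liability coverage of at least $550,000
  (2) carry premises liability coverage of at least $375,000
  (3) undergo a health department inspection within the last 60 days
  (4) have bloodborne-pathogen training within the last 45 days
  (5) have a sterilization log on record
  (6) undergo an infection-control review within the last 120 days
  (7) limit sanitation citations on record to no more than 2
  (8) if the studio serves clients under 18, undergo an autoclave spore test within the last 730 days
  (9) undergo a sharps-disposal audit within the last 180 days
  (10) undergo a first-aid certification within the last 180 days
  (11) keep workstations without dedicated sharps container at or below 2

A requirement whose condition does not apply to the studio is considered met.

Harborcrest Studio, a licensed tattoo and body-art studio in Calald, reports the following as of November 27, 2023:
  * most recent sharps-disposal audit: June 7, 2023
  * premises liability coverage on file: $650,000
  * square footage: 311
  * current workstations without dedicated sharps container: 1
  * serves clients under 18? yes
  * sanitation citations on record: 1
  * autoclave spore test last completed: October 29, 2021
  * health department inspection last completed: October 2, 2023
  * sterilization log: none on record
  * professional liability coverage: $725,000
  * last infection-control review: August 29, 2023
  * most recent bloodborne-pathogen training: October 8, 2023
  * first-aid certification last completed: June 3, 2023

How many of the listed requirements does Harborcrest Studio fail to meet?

3

1. professional liability coverage $725,000 ≥ $550,000 → met
2. premises liability coverage $650,000 ≥ $375,000 → met
3. health department inspection 56 days ago vs limit 60 → met
4. bloodborne-pathogen training 50 days ago vs limit 45 → not met
5. sterilization log absent → not met
6. infection-control review 90 days ago vs limit 120 → met
7. sanitation citations on record 1 ≤ 2 → met
8. condition 'serves clients under 18' holds; autoclave spore test 759 days ago vs limit 730 → not met
9. sharps-disposal audit 173 days ago vs limit 180 → met
10. first-aid certification 177 days ago vs limit 180 → met
11. workstations without dedicated sharps container 1 ≤ 2 → met
Not met: 3 of 11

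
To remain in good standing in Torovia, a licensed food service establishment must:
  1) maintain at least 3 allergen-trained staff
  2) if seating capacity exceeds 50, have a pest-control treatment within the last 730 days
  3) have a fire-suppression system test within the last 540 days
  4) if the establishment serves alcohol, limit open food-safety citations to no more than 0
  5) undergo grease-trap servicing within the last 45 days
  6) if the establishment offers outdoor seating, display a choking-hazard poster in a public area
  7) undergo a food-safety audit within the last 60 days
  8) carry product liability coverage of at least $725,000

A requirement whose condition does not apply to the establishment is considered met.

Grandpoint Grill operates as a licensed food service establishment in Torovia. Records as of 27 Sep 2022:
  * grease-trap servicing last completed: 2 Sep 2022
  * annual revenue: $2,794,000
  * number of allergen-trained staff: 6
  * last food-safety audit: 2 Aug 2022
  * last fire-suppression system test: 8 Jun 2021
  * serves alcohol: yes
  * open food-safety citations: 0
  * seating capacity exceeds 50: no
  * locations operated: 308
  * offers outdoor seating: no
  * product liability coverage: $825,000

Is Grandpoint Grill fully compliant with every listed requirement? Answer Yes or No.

1. allergen-trained staff 6 ≥ 3 → met
2. condition 'seating capacity exceeds 50' does not hold → requirement n/a → met
3. fire-suppression system test 476 days ago vs limit 540 → met
4. condition 'serves alcohol' holds; open food-safety citations 0 ≤ 0 → met
5. grease-trap servicing 25 days ago vs limit 45 → met
6. condition 'offers outdoor seating' does not hold → requirement n/a → met
7. food-safety audit 56 days ago vs limit 60 → met
8. product liability coverage $825,000 ≥ $725,000 → met
All met.

Yes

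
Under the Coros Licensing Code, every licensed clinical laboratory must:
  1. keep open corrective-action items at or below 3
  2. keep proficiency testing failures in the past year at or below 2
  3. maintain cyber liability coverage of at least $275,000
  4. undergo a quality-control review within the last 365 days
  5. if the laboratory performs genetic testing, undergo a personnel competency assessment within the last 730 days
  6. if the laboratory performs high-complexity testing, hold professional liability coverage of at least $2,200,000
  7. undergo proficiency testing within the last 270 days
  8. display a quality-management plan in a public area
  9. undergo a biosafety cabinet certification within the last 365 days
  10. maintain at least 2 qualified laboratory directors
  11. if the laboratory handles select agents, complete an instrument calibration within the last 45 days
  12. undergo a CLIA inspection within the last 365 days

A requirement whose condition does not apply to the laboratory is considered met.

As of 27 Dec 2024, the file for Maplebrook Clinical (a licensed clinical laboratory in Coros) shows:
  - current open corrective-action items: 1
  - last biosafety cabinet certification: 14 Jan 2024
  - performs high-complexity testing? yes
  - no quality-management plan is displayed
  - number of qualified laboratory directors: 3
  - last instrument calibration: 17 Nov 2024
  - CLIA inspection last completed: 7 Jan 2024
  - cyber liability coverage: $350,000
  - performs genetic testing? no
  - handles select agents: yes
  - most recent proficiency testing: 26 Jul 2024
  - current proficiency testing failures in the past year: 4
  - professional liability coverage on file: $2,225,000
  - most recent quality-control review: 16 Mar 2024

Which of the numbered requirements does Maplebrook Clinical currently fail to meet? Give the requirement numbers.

1. open corrective-action items 1 ≤ 3 → met
2. proficiency testing failures in the past year 4 > 2 → not met
3. cyber liability coverage $350,000 ≥ $275,000 → met
4. quality-control review 286 days ago vs limit 365 → met
5. condition 'performs genetic testing' does not hold → requirement n/a → met
6. condition 'performs high-complexity testing' holds; professional liability coverage $2,225,000 ≥ $2,200,000 → met
7. proficiency testing 154 days ago vs limit 270 → met
8. quality-management plan absent → not met
9. biosafety cabinet certification 348 days ago vs limit 365 → met
10. qualified laboratory directors 3 ≥ 2 → met
11. condition 'handles select agents' holds; instrument calibration 40 days ago vs limit 45 → met
12. CLIA inspection 355 days ago vs limit 365 → met
Not met: 2, 8

2, 8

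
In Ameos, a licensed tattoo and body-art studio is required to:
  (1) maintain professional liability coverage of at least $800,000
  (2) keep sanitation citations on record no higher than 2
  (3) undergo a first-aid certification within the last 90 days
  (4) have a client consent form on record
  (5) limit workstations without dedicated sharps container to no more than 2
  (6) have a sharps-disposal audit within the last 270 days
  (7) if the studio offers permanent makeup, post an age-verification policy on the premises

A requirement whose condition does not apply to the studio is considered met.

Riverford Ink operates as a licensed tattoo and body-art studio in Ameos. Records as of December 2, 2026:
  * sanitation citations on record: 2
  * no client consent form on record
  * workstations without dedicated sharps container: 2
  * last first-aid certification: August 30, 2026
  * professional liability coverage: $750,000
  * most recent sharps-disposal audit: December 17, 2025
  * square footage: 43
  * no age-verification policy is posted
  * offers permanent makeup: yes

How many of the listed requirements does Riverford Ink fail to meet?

5

1. professional liability coverage $750,000 < $800,000 → not met
2. sanitation citations on record 2 ≤ 2 → met
3. first-aid certification 94 days ago vs limit 90 → not met
4. client consent form absent → not met
5. workstations without dedicated sharps container 2 ≤ 2 → met
6. sharps-disposal audit 350 days ago vs limit 270 → not met
7. condition 'offers permanent makeup' holds; age-verification policy absent → not met
Not met: 5 of 7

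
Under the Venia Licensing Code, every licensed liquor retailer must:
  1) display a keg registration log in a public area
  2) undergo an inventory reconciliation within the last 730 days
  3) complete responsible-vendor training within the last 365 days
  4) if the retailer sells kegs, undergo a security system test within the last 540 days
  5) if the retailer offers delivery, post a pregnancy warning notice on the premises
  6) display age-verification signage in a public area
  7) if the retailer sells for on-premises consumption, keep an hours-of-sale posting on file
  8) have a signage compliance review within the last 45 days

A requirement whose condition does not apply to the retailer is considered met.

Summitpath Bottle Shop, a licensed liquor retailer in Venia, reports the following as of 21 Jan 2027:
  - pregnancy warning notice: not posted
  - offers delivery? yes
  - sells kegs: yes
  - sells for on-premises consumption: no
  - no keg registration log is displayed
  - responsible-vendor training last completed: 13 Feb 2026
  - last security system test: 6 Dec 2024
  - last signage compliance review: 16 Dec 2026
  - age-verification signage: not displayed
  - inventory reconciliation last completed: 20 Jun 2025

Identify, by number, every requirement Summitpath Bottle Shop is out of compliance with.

1, 4, 5, 6

1. keg registration log absent → not met
2. inventory reconciliation 580 days ago vs limit 730 → met
3. responsible-vendor training 342 days ago vs limit 365 → met
4. condition 'sells kegs' holds; security system test 776 days ago vs limit 540 → not met
5. condition 'offers delivery' holds; pregnancy warning notice absent → not met
6. age-verification signage absent → not met
7. condition 'sells for on-premises consumption' does not hold → requirement n/a → met
8. signage compliance review 36 days ago vs limit 45 → met
Not met: 1, 4, 5, 6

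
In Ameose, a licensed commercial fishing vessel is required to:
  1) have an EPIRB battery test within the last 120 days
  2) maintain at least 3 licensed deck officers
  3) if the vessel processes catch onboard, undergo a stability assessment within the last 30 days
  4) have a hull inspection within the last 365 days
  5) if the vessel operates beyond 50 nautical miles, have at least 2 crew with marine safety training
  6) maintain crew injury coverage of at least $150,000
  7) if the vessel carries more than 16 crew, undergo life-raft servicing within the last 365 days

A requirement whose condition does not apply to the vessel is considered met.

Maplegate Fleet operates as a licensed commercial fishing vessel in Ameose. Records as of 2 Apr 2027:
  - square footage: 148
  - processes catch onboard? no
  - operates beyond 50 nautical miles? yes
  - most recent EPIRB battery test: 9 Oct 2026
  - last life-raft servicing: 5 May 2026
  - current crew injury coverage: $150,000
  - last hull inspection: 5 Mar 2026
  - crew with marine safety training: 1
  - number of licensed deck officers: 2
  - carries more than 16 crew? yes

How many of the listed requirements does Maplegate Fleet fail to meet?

4

1. EPIRB battery test 175 days ago vs limit 120 → not met
2. licensed deck officers 2 < 3 → not met
3. condition 'processes catch onboard' does not hold → requirement n/a → met
4. hull inspection 393 days ago vs limit 365 → not met
5. condition 'operates beyond 50 nautical miles' holds; crew with marine safety training 1 < 2 → not met
6. crew injury coverage $150,000 ≥ $150,000 → met
7. condition 'carries more than 16 crew' holds; life-raft servicing 332 days ago vs limit 365 → met
Not met: 4 of 7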